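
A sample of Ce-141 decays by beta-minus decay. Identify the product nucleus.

Beta-minus decay: mass number changes by +0, atomic number by +1.
A: 141 = 141; Z: 58 + 1 = 59.
Z = 59 is praseodymium, so the daughter is Pr-141.

Pr-141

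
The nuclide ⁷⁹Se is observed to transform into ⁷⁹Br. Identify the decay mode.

beta-minus decay

ΔA = 79 − 79 = 0; ΔZ = 35 − 34 = +1.
A is unchanged and Z rises by 1 — a neutron has become a proton (β⁻ decay).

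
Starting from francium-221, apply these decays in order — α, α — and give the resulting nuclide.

Bi-213

Start: (A, Z) = (221, 87).
After α: (217, 85).
After α: (213, 83).
Z = 83 is bismuth.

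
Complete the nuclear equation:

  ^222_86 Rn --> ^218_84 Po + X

alpha particle

Conserve mass number: 222 = 218 + A, so A = 4.
Conserve atomic number: 86 = 84 + Z, so Z = 2.
A = 4 and Z = 2 is ^4_2 He — an alpha particle.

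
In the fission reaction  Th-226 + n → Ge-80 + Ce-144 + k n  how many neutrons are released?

3

Conserve mass number: 227 = 80 + 144 + k, so k = 227 − 224 = 3.
Check atomic number: 90 = 32 + 58 + 0 = 90. ✓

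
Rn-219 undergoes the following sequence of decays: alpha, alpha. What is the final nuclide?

Pb-211

Start: (A, Z) = (219, 86).
After α: (215, 84).
After α: (211, 82).
Z = 82 is lead.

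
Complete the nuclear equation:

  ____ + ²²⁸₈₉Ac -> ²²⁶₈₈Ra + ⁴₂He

Conserve mass number: A + 228 = 226 + 4, so A = 2.
Conserve atomic number: Z + 89 = 88 + 2, so Z = 1.
A = 2 and Z = 1 is ²₁H — a deuteron.

deuteron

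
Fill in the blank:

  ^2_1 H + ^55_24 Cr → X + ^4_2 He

Conserve mass number: 2 + 55 = A + 4, so A = 53.
Conserve atomic number: 1 + 24 = Z + 2, so Z = 23.
Z = 23 is vanadium, so the species is ^53_23 V.

V-53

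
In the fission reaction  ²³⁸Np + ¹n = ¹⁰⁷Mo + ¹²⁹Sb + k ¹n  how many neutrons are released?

Conserve mass number: 239 = 107 + 129 + k, so k = 239 − 236 = 3.
Check atomic number: 93 = 42 + 51 + 0 = 93. ✓

3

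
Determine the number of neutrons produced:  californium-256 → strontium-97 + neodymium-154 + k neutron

5

Conserve mass number: 256 = 97 + 154 + k, so k = 256 − 251 = 5.
Check atomic number: 98 = 38 + 60 + 0 = 98. ✓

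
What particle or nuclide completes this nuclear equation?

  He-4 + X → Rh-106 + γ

Conserve mass number: 4 + A = 106 + 0, so A = 102.
Conserve atomic number: 2 + Z = 45 + 0, so Z = 43.
Z = 43 is technetium, so the species is Tc-102.

Tc-102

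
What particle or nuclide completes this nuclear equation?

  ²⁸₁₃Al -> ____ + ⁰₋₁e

Si-28

Conserve mass number: 28 = A + 0, so A = 28.
Conserve atomic number: 13 = Z − 1, so Z = 14.
Z = 14 is silicon, so the species is ²⁸₁₄Si.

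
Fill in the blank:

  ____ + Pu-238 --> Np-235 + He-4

proton

Conserve mass number: A + 238 = 235 + 4, so A = 1.
Conserve atomic number: Z + 94 = 93 + 2, so Z = 1.
A = 1 and Z = 1 is H-1 — a proton.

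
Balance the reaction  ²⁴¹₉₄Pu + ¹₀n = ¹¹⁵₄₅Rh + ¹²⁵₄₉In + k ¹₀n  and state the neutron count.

Conserve mass number: 242 = 115 + 125 + k, so k = 242 − 240 = 2.
Check atomic number: 94 = 45 + 49 + 0 = 94. ✓

2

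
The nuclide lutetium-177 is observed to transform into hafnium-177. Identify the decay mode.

beta-minus decay

ΔA = 177 − 177 = 0; ΔZ = 72 − 71 = +1.
A is unchanged and Z rises by 1 — a neutron has become a proton (β⁻ decay).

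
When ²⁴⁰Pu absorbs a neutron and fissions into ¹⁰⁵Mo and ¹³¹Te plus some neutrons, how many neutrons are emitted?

5

Conserve mass number: 241 = 105 + 131 + k, so k = 241 − 236 = 5.
Check atomic number: 94 = 42 + 52 + 0 = 94. ✓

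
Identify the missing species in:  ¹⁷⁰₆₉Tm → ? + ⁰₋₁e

Yb-170

Conserve mass number: 170 = A + 0, so A = 170.
Conserve atomic number: 69 = Z − 1, so Z = 70.
Z = 70 is ytterbium, so the species is ¹⁷⁰₇₀Yb.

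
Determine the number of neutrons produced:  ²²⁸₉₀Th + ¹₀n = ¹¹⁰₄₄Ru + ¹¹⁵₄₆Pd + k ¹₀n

Conserve mass number: 229 = 110 + 115 + k, so k = 229 − 225 = 4.
Check atomic number: 90 = 44 + 46 + 0 = 90. ✓

4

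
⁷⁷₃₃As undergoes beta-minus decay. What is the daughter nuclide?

Beta-minus decay: mass number changes by +0, atomic number by +1.
A: 77 = 77; Z: 33 + 1 = 34.
Z = 34 is selenium, so the daughter is ⁷⁷₃₄Se.

Se-77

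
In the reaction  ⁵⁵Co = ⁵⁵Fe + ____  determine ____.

Conserve mass number: 55 = 55 + A, so A = 0.
Conserve atomic number: 27 = 26 + Z, so Z = 1.
A = 0 and Z = 1 is e⁺ — a positron.

positron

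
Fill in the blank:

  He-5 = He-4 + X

neutron

Conserve mass number: 5 = 4 + A, so A = 1.
Conserve atomic number: 2 = 2 + Z, so Z = 0.
A = 1 and Z = 0 is n — a neutron.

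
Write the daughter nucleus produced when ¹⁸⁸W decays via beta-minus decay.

Beta-minus decay: mass number changes by +0, atomic number by +1.
A: 188 = 188; Z: 74 + 1 = 75.
Z = 75 is rhenium, so the daughter is ¹⁸⁸Re.

Re-188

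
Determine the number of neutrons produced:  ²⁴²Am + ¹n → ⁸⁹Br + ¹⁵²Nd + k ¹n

Conserve mass number: 243 = 89 + 152 + k, so k = 243 − 241 = 2.
Check atomic number: 95 = 35 + 60 + 0 = 95. ✓

2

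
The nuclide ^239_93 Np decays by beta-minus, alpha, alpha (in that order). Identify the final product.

Th-231

Start: (A, Z) = (239, 93).
After β⁻: (239, 94).
After α: (235, 92).
After α: (231, 90).
Z = 90 is thorium.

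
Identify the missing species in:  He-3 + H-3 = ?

Conserve mass number: 3 + 3 = A, so A = 6.
Conserve atomic number: 2 + 1 = Z, so Z = 3.
Z = 3 is lithium, so the species is Li-6.

Li-6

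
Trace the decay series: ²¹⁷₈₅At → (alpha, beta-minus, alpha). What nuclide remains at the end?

Pb-209

Start: (A, Z) = (217, 85).
After α: (213, 83).
After β⁻: (213, 84).
After α: (209, 82).
Z = 82 is lead.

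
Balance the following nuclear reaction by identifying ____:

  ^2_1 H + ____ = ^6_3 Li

alpha particle

Conserve mass number: 2 + A = 6, so A = 4.
Conserve atomic number: 1 + Z = 3, so Z = 2.
A = 4 and Z = 2 is ^4_2 He — an alpha particle.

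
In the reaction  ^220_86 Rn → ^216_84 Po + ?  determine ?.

alpha particle

Conserve mass number: 220 = 216 + A, so A = 4.
Conserve atomic number: 86 = 84 + Z, so Z = 2.
A = 4 and Z = 2 is ^4_2 He — an alpha particle.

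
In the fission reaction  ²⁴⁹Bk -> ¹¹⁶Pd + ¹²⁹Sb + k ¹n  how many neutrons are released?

4

Conserve mass number: 249 = 116 + 129 + k, so k = 249 − 245 = 4.
Check atomic number: 97 = 46 + 51 + 0 = 97. ✓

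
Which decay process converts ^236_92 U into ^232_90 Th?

alpha decay

ΔA = 232 − 236 = -4; ΔZ = 90 − 92 = -2.
A drops by 4 and Z drops by 2 — the signature of alpha emission.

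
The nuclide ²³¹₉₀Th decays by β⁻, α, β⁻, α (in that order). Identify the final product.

Start: (A, Z) = (231, 90).
After β⁻: (231, 91).
After α: (227, 89).
After β⁻: (227, 90).
After α: (223, 88).
Z = 88 is radium.

Ra-223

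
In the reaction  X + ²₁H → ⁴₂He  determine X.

deuteron

Conserve mass number: A + 2 = 4, so A = 2.
Conserve atomic number: Z + 1 = 2, so Z = 1.
A = 2 and Z = 1 is ²₁H — a deuteron.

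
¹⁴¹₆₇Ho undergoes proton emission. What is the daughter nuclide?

Dy-140

Proton emission: mass number changes by -1, atomic number by -1.
A: 141 − 1 = 140; Z: 67 − 1 = 66.
Z = 66 is dysprosium, so the daughter is ¹⁴⁰₆₆Dy.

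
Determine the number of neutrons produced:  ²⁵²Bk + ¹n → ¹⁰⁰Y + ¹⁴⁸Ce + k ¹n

5

Conserve mass number: 253 = 100 + 148 + k, so k = 253 − 248 = 5.
Check atomic number: 97 = 39 + 58 + 0 = 97. ✓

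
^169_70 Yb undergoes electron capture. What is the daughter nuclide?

Electron capture: mass number changes by +0, atomic number by -1.
A: 169 = 169; Z: 70 − 1 = 69.
Z = 69 is thulium, so the daughter is ^169_69 Tm.

Tm-169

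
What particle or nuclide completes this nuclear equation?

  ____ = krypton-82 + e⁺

Rb-82

Conserve mass number: A = 82 + 0, so A = 82.
Conserve atomic number: Z = 36 + 1, so Z = 37.
Z = 37 is rubidium, so the species is rubidium-82.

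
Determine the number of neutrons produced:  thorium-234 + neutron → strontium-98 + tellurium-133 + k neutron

4

Conserve mass number: 235 = 98 + 133 + k, so k = 235 − 231 = 4.
Check atomic number: 90 = 38 + 52 + 0 = 90. ✓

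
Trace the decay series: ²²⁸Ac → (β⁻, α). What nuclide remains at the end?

Start: (A, Z) = (228, 89).
After β⁻: (228, 90).
After α: (224, 88).
Z = 88 is radium.

Ra-224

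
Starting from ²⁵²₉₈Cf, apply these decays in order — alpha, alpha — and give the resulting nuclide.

Pu-244

Start: (A, Z) = (252, 98).
After α: (248, 96).
After α: (244, 94).
Z = 94 is plutonium.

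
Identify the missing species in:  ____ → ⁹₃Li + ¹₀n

Li-10

Conserve mass number: A = 9 + 1, so A = 10.
Conserve atomic number: Z = 3 + 0, so Z = 3.
Z = 3 is lithium, so the species is ¹⁰₃Li.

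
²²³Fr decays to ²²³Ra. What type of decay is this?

ΔA = 223 − 223 = 0; ΔZ = 88 − 87 = +1.
A is unchanged and Z rises by 1 — a neutron has become a proton (β⁻ decay).

beta-minus decay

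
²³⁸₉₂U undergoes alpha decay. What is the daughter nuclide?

Alpha decay: mass number changes by -4, atomic number by -2.
A: 238 − 4 = 234; Z: 92 − 2 = 90.
Z = 90 is thorium, so the daughter is ²³⁴₉₀Th.

Th-234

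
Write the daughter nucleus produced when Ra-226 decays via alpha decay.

Rn-222

Alpha decay: mass number changes by -4, atomic number by -2.
A: 226 − 4 = 222; Z: 88 − 2 = 86.
Z = 86 is radon, so the daughter is Rn-222.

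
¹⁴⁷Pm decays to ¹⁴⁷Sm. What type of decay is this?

beta-minus decay

ΔA = 147 − 147 = 0; ΔZ = 62 − 61 = +1.
A is unchanged and Z rises by 1 — a neutron has become a proton (β⁻ decay).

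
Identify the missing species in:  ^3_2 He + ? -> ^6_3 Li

triton

Conserve mass number: 3 + A = 6, so A = 3.
Conserve atomic number: 2 + Z = 3, so Z = 1.
A = 3 and Z = 1 is ^3_1 H — a triton.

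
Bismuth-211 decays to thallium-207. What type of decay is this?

ΔA = 207 − 211 = -4; ΔZ = 81 − 83 = -2.
A drops by 4 and Z drops by 2 — the signature of alpha emission.

alpha decay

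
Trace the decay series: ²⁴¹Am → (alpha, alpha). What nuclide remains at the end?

Start: (A, Z) = (241, 95).
After α: (237, 93).
After α: (233, 91).
Z = 91 is protactinium.

Pa-233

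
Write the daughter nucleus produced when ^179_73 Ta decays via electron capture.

Electron capture: mass number changes by +0, atomic number by -1.
A: 179 = 179; Z: 73 − 1 = 72.
Z = 72 is hafnium, so the daughter is ^179_72 Hf.

Hf-179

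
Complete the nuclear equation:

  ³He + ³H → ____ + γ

Conserve mass number: 3 + 3 = A + 0, so A = 6.
Conserve atomic number: 2 + 1 = Z + 0, so Z = 3.
Z = 3 is lithium, so the species is ⁶Li.

Li-6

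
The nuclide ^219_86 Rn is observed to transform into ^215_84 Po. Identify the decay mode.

ΔA = 215 − 219 = -4; ΔZ = 84 − 86 = -2.
A drops by 4 and Z drops by 2 — the signature of alpha emission.

alpha decay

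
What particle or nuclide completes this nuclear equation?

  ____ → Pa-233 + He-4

Np-237

Conserve mass number: A = 233 + 4, so A = 237.
Conserve atomic number: Z = 91 + 2, so Z = 93.
Z = 93 is neptunium, so the species is Np-237.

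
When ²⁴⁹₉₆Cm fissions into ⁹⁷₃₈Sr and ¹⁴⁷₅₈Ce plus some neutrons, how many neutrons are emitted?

5

Conserve mass number: 249 = 97 + 147 + k, so k = 249 − 244 = 5.
Check atomic number: 96 = 38 + 58 + 0 = 96. ✓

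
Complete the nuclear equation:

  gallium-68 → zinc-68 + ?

Conserve mass number: 68 = 68 + A, so A = 0.
Conserve atomic number: 31 = 30 + Z, so Z = 1.
A = 0 and Z = 1 is e⁺ — a positron.

positron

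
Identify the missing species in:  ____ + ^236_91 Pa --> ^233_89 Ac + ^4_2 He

Conserve mass number: A + 236 = 233 + 4, so A = 1.
Conserve atomic number: Z + 91 = 89 + 2, so Z = 0.
A = 1 and Z = 0 is ^1_0 n — a neutron.

neutron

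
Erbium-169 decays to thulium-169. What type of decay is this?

ΔA = 169 − 169 = 0; ΔZ = 69 − 68 = +1.
A is unchanged and Z rises by 1 — a neutron has become a proton (β⁻ decay).

beta-minus decay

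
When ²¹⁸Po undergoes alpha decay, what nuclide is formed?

Alpha decay: mass number changes by -4, atomic number by -2.
A: 218 − 4 = 214; Z: 84 − 2 = 82.
Z = 82 is lead, so the daughter is ²¹⁴Pb.

Pb-214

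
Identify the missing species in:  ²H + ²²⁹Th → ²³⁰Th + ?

proton

Conserve mass number: 2 + 229 = 230 + A, so A = 1.
Conserve atomic number: 1 + 90 = 90 + Z, so Z = 1.
A = 1 and Z = 1 is ¹H — a proton.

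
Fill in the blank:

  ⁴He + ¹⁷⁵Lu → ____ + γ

Conserve mass number: 4 + 175 = A + 0, so A = 179.
Conserve atomic number: 2 + 71 = Z + 0, so Z = 73.
Z = 73 is tantalum, so the species is ¹⁷⁹Ta.

Ta-179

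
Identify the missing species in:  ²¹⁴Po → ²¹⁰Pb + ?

Conserve mass number: 214 = 210 + A, so A = 4.
Conserve atomic number: 84 = 82 + Z, so Z = 2.
A = 4 and Z = 2 is ⁴He — an alpha particle.

alpha particle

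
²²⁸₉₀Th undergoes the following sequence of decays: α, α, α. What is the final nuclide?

Start: (A, Z) = (228, 90).
After α: (224, 88).
After α: (220, 86).
After α: (216, 84).
Z = 84 is polonium.

Po-216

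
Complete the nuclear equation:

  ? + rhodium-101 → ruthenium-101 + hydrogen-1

neutron

Conserve mass number: A + 101 = 101 + 1, so A = 1.
Conserve atomic number: Z + 45 = 44 + 1, so Z = 0.
A = 1 and Z = 0 is neutron — a neutron.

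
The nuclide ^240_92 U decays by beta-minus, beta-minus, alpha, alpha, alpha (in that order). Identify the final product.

Ra-228

Start: (A, Z) = (240, 92).
After β⁻: (240, 93).
After β⁻: (240, 94).
After α: (236, 92).
After α: (232, 90).
After α: (228, 88).
Z = 88 is radium.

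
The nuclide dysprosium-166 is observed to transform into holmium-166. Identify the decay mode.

beta-minus decay

ΔA = 166 − 166 = 0; ΔZ = 67 − 66 = +1.
A is unchanged and Z rises by 1 — a neutron has become a proton (β⁻ decay).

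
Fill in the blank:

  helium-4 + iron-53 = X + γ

Conserve mass number: 4 + 53 = A + 0, so A = 57.
Conserve atomic number: 2 + 26 = Z + 0, so Z = 28.
Z = 28 is nickel, so the species is nickel-57.

Ni-57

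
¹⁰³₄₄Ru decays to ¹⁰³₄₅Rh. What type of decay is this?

ΔA = 103 − 103 = 0; ΔZ = 45 − 44 = +1.
A is unchanged and Z rises by 1 — a neutron has become a proton (β⁻ decay).

beta-minus decay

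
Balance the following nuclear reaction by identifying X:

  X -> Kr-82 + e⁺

Conserve mass number: A = 82 + 0, so A = 82.
Conserve atomic number: Z = 36 + 1, so Z = 37.
Z = 37 is rubidium, so the species is Rb-82.

Rb-82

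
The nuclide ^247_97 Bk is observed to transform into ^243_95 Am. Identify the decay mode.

alpha decay

ΔA = 243 − 247 = -4; ΔZ = 95 − 97 = -2.
A drops by 4 and Z drops by 2 — the signature of alpha emission.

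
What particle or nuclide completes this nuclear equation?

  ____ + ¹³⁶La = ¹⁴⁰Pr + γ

Conserve mass number: A + 136 = 140 + 0, so A = 4.
Conserve atomic number: Z + 57 = 59 + 0, so Z = 2.
A = 4 and Z = 2 is ⁴He — an alpha particle.

alpha particle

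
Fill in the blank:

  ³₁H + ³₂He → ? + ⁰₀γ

Li-6

Conserve mass number: 3 + 3 = A + 0, so A = 6.
Conserve atomic number: 1 + 2 = Z + 0, so Z = 3.
Z = 3 is lithium, so the species is ⁶₃Li.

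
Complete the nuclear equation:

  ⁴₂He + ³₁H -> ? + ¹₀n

Conserve mass number: 4 + 3 = A + 1, so A = 6.
Conserve atomic number: 2 + 1 = Z + 0, so Z = 3.
Z = 3 is lithium, so the species is ⁶₃Li.

Li-6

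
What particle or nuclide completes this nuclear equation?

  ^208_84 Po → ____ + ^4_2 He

Pb-204

Conserve mass number: 208 = A + 4, so A = 204.
Conserve atomic number: 84 = Z + 2, so Z = 82.
Z = 82 is lead, so the species is ^204_82 Pb.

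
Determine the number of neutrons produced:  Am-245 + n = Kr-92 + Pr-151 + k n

3

Conserve mass number: 246 = 92 + 151 + k, so k = 246 − 243 = 3.
Check atomic number: 95 = 36 + 59 + 0 = 95. ✓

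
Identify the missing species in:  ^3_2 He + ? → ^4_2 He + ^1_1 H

deuteron

Conserve mass number: 3 + A = 4 + 1, so A = 2.
Conserve atomic number: 2 + Z = 2 + 1, so Z = 1.
A = 2 and Z = 1 is ^2_1 H — a deuteron.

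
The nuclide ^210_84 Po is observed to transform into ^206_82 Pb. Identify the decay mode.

alpha decay

ΔA = 206 − 210 = -4; ΔZ = 82 − 84 = -2.
A drops by 4 and Z drops by 2 — the signature of alpha emission.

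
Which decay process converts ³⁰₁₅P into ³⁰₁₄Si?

beta-plus decay or electron capture

ΔA = 30 − 30 = 0; ΔZ = 14 − 15 = -1.
A is unchanged and Z drops by 1 — a proton has become a neutron (β⁺ emission or electron capture).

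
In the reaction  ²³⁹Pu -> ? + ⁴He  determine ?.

U-235

Conserve mass number: 239 = A + 4, so A = 235.
Conserve atomic number: 94 = Z + 2, so Z = 92.
Z = 92 is uranium, so the species is ²³⁵U.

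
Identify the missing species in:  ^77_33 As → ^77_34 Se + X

beta-minus particle

Conserve mass number: 77 = 77 + A, so A = 0.
Conserve atomic number: 33 = 34 + Z, so Z = -1.
A = 0 and Z = -1 is ^0_-1 e — a beta-minus particle.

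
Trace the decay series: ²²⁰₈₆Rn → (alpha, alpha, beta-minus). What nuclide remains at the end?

Start: (A, Z) = (220, 86).
After α: (216, 84).
After α: (212, 82).
After β⁻: (212, 83).
Z = 83 is bismuth.

Bi-212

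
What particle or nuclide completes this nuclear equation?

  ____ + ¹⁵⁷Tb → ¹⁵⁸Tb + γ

Conserve mass number: A + 157 = 158 + 0, so A = 1.
Conserve atomic number: Z + 65 = 65 + 0, so Z = 0.
A = 1 and Z = 0 is ¹n — a neutron.

neutron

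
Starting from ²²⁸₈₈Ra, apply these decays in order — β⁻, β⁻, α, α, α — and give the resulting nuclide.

Start: (A, Z) = (228, 88).
After β⁻: (228, 89).
After β⁻: (228, 90).
After α: (224, 88).
After α: (220, 86).
After α: (216, 84).
Z = 84 is polonium.

Po-216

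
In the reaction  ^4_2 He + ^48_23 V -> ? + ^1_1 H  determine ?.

Conserve mass number: 4 + 48 = A + 1, so A = 51.
Conserve atomic number: 2 + 23 = Z + 1, so Z = 24.
Z = 24 is chromium, so the species is ^51_24 Cr.

Cr-51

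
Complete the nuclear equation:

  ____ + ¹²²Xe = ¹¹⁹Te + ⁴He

Conserve mass number: A + 122 = 119 + 4, so A = 1.
Conserve atomic number: Z + 54 = 52 + 2, so Z = 0.
A = 1 and Z = 0 is ¹n — a neutron.

neutron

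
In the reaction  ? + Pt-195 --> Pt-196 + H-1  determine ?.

deuteron

Conserve mass number: A + 195 = 196 + 1, so A = 2.
Conserve atomic number: Z + 78 = 78 + 1, so Z = 1.
A = 2 and Z = 1 is H-2 — a deuteron.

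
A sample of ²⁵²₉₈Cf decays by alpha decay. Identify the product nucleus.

Cm-248

Alpha decay: mass number changes by -4, atomic number by -2.
A: 252 − 4 = 248; Z: 98 − 2 = 96.
Z = 96 is curium, so the daughter is ²⁴⁸₉₆Cm.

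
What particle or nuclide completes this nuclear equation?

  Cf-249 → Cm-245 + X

Conserve mass number: 249 = 245 + A, so A = 4.
Conserve atomic number: 98 = 96 + Z, so Z = 2.
A = 4 and Z = 2 is He-4 — an alpha particle.

alpha particle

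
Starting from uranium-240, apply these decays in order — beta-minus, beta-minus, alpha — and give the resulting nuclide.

U-236

Start: (A, Z) = (240, 92).
After β⁻: (240, 93).
After β⁻: (240, 94).
After α: (236, 92).
Z = 92 is uranium.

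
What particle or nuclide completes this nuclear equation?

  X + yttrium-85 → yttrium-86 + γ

Conserve mass number: A + 85 = 86 + 0, so A = 1.
Conserve atomic number: Z + 39 = 39 + 0, so Z = 0.
A = 1 and Z = 0 is neutron — a neutron.

neutron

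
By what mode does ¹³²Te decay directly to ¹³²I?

ΔA = 132 − 132 = 0; ΔZ = 53 − 52 = +1.
A is unchanged and Z rises by 1 — a neutron has become a proton (β⁻ decay).

beta-minus decay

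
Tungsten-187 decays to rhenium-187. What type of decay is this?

ΔA = 187 − 187 = 0; ΔZ = 75 − 74 = +1.
A is unchanged and Z rises by 1 — a neutron has become a proton (β⁻ decay).

beta-minus decay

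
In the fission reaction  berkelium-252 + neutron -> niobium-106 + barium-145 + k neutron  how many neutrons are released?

Conserve mass number: 253 = 106 + 145 + k, so k = 253 − 251 = 2.
Check atomic number: 97 = 41 + 56 + 0 = 97. ✓

2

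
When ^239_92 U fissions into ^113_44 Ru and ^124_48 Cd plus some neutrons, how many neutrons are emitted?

Conserve mass number: 239 = 113 + 124 + k, so k = 239 − 237 = 2.
Check atomic number: 92 = 44 + 48 + 0 = 92. ✓

2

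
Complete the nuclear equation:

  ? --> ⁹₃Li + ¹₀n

Li-10

Conserve mass number: A = 9 + 1, so A = 10.
Conserve atomic number: Z = 3 + 0, so Z = 3.
Z = 3 is lithium, so the species is ¹⁰₃Li.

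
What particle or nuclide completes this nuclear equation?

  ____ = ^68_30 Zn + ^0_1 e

Ga-68

Conserve mass number: A = 68 + 0, so A = 68.
Conserve atomic number: Z = 30 + 1, so Z = 31.
Z = 31 is gallium, so the species is ^68_31 Ga.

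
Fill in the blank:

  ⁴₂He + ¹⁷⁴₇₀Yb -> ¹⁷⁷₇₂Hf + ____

neutron

Conserve mass number: 4 + 174 = 177 + A, so A = 1.
Conserve atomic number: 2 + 70 = 72 + Z, so Z = 0.
A = 1 and Z = 0 is ¹₀n — a neutron.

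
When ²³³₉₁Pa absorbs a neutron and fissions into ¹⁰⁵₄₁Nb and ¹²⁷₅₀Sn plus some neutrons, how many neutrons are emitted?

Conserve mass number: 234 = 105 + 127 + k, so k = 234 − 232 = 2.
Check atomic number: 91 = 41 + 50 + 0 = 91. ✓

2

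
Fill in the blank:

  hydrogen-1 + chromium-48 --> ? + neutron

Mn-48

Conserve mass number: 1 + 48 = A + 1, so A = 48.
Conserve atomic number: 1 + 24 = Z + 0, so Z = 25.
Z = 25 is manganese, so the species is manganese-48.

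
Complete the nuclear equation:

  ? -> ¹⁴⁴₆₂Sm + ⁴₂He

Conserve mass number: A = 144 + 4, so A = 148.
Conserve atomic number: Z = 62 + 2, so Z = 64.
Z = 64 is gadolinium, so the species is ¹⁴⁸₆₄Gd.

Gd-148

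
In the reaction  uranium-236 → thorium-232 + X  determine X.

Conserve mass number: 236 = 232 + A, so A = 4.
Conserve atomic number: 92 = 90 + Z, so Z = 2.
A = 4 and Z = 2 is helium-4 — an alpha particle.

alpha particle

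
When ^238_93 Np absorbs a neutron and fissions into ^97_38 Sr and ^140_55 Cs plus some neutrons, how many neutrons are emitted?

2

Conserve mass number: 239 = 97 + 140 + k, so k = 239 − 237 = 2.
Check atomic number: 93 = 38 + 55 + 0 = 93. ✓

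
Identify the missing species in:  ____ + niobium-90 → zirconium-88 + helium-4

deuteron

Conserve mass number: A + 90 = 88 + 4, so A = 2.
Conserve atomic number: Z + 41 = 40 + 2, so Z = 1.
A = 2 and Z = 1 is hydrogen-2 — a deuteron.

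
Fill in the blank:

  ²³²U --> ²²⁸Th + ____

Conserve mass number: 232 = 228 + A, so A = 4.
Conserve atomic number: 92 = 90 + Z, so Z = 2.
A = 4 and Z = 2 is ⁴He — an alpha particle.

alpha particle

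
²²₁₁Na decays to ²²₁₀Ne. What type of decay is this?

ΔA = 22 − 22 = 0; ΔZ = 10 − 11 = -1.
A is unchanged and Z drops by 1 — a proton has become a neutron (β⁺ emission or electron capture).

beta-plus decay or electron capture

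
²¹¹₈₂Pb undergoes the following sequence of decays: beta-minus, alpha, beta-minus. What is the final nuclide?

Start: (A, Z) = (211, 82).
After β⁻: (211, 83).
After α: (207, 81).
After β⁻: (207, 82).
Z = 82 is lead.

Pb-207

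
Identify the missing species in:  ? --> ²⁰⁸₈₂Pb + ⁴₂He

Po-212

Conserve mass number: A = 208 + 4, so A = 212.
Conserve atomic number: Z = 82 + 2, so Z = 84.
Z = 84 is polonium, so the species is ²¹²₈₄Po.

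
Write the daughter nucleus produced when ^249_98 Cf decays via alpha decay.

Cm-245

Alpha decay: mass number changes by -4, atomic number by -2.
A: 249 − 4 = 245; Z: 98 − 2 = 96.
Z = 96 is curium, so the daughter is ^245_96 Cm.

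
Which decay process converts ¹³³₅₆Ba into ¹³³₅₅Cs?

ΔA = 133 − 133 = 0; ΔZ = 55 − 56 = -1.
A is unchanged and Z drops by 1 — a proton has become a neutron (β⁺ emission or electron capture).

beta-plus decay or electron capture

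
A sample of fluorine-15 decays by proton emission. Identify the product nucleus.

O-14

Proton emission: mass number changes by -1, atomic number by -1.
A: 15 − 1 = 14; Z: 9 − 1 = 8.
Z = 8 is oxygen, so the daughter is oxygen-14.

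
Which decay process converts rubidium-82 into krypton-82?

ΔA = 82 − 82 = 0; ΔZ = 36 − 37 = -1.
A is unchanged and Z drops by 1 — a proton has become a neutron (β⁺ emission or electron capture).

beta-plus decay or electron capture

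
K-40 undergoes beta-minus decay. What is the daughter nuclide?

Beta-minus decay: mass number changes by +0, atomic number by +1.
A: 40 = 40; Z: 19 + 1 = 20.
Z = 20 is calcium, so the daughter is Ca-40.

Ca-40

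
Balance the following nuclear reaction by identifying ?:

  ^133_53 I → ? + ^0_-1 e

Conserve mass number: 133 = A + 0, so A = 133.
Conserve atomic number: 53 = Z − 1, so Z = 54.
Z = 54 is xenon, so the species is ^133_54 Xe.

Xe-133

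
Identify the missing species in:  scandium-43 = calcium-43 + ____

Conserve mass number: 43 = 43 + A, so A = 0.
Conserve atomic number: 21 = 20 + Z, so Z = 1.
A = 0 and Z = 1 is e⁺ — a positron.

positron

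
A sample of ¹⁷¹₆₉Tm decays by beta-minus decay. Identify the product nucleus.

Beta-minus decay: mass number changes by +0, atomic number by +1.
A: 171 = 171; Z: 69 + 1 = 70.
Z = 70 is ytterbium, so the daughter is ¹⁷¹₇₀Yb.

Yb-171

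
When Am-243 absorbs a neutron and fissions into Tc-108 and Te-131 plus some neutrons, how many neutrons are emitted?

Conserve mass number: 244 = 108 + 131 + k, so k = 244 − 239 = 5.
Check atomic number: 95 = 43 + 52 + 0 = 95. ✓

5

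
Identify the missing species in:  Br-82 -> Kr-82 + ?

beta-minus particle

Conserve mass number: 82 = 82 + A, so A = 0.
Conserve atomic number: 35 = 36 + Z, so Z = -1.
A = 0 and Z = -1 is e⁻ — a beta-minus particle.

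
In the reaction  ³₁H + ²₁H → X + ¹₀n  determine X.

Conserve mass number: 3 + 2 = A + 1, so A = 4.
Conserve atomic number: 1 + 1 = Z + 0, so Z = 2.
A = 4 and Z = 2 is ⁴₂He — an alpha particle.

He-4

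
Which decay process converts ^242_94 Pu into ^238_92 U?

alpha decay

ΔA = 238 − 242 = -4; ΔZ = 92 − 94 = -2.
A drops by 4 and Z drops by 2 — the signature of alpha emission.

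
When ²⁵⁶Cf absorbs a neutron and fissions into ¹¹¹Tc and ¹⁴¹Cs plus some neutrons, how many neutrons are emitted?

Conserve mass number: 257 = 111 + 141 + k, so k = 257 − 252 = 5.
Check atomic number: 98 = 43 + 55 + 0 = 98. ✓

5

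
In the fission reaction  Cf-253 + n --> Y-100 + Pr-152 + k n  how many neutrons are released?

Conserve mass number: 254 = 100 + 152 + k, so k = 254 − 252 = 2.
Check atomic number: 98 = 39 + 59 + 0 = 98. ✓

2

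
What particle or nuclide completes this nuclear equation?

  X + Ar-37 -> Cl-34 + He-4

Conserve mass number: A + 37 = 34 + 4, so A = 1.
Conserve atomic number: Z + 18 = 17 + 2, so Z = 1.
A = 1 and Z = 1 is H-1 — a proton.

proton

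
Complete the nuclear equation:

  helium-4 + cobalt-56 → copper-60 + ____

gamma ray

Conserve mass number: 4 + 56 = 60 + A, so A = 0.
Conserve atomic number: 2 + 27 = 29 + Z, so Z = 0.
A = 0 and Z = 0 is γ — a gamma ray.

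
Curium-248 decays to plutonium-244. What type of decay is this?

ΔA = 244 − 248 = -4; ΔZ = 94 − 96 = -2.
A drops by 4 and Z drops by 2 — the signature of alpha emission.

alpha decay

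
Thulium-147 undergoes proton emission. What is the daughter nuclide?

Proton emission: mass number changes by -1, atomic number by -1.
A: 147 − 1 = 146; Z: 69 − 1 = 68.
Z = 68 is erbium, so the daughter is erbium-146.

Er-146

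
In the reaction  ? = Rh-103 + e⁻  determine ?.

Ru-103

Conserve mass number: A = 103 + 0, so A = 103.
Conserve atomic number: Z = 45 − 1, so Z = 44.
Z = 44 is ruthenium, so the species is Ru-103.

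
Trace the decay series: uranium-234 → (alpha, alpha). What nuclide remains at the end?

Ra-226

Start: (A, Z) = (234, 92).
After α: (230, 90).
After α: (226, 88).
Z = 88 is radium.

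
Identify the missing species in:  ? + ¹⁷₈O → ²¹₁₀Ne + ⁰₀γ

Conserve mass number: A + 17 = 21 + 0, so A = 4.
Conserve atomic number: Z + 8 = 10 + 0, so Z = 2.
A = 4 and Z = 2 is ⁴₂He — an alpha particle.

alpha particle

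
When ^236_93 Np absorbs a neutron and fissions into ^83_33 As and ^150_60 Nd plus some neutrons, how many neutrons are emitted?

4

Conserve mass number: 237 = 83 + 150 + k, so k = 237 − 233 = 4.
Check atomic number: 93 = 33 + 60 + 0 = 93. ✓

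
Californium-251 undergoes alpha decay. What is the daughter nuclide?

Alpha decay: mass number changes by -4, atomic number by -2.
A: 251 − 4 = 247; Z: 98 − 2 = 96.
Z = 96 is curium, so the daughter is curium-247.

Cm-247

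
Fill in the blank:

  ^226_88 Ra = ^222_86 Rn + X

alpha particle

Conserve mass number: 226 = 222 + A, so A = 4.
Conserve atomic number: 88 = 86 + Z, so Z = 2.
A = 4 and Z = 2 is ^4_2 He — an alpha particle.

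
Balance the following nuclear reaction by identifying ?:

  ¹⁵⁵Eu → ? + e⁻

Conserve mass number: 155 = A + 0, so A = 155.
Conserve atomic number: 63 = Z − 1, so Z = 64.
Z = 64 is gadolinium, so the species is ¹⁵⁵Gd.

Gd-155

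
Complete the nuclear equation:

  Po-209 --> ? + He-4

Conserve mass number: 209 = A + 4, so A = 205.
Conserve atomic number: 84 = Z + 2, so Z = 82.
Z = 82 is lead, so the species is Pb-205.

Pb-205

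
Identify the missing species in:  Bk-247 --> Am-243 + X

Conserve mass number: 247 = 243 + A, so A = 4.
Conserve atomic number: 97 = 95 + Z, so Z = 2.
A = 4 and Z = 2 is He-4 — an alpha particle.

alpha particle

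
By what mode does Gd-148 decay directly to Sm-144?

alpha decay

ΔA = 144 − 148 = -4; ΔZ = 62 − 64 = -2.
A drops by 4 and Z drops by 2 — the signature of alpha emission.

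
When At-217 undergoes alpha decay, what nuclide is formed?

Alpha decay: mass number changes by -4, atomic number by -2.
A: 217 − 4 = 213; Z: 85 − 2 = 83.
Z = 83 is bismuth, so the daughter is Bi-213.

Bi-213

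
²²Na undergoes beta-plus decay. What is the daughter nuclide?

Ne-22

Beta-plus decay: mass number changes by +0, atomic number by -1.
A: 22 = 22; Z: 11 − 1 = 10.
Z = 10 is neon, so the daughter is ²²Ne.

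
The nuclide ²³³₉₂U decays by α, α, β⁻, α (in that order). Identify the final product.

Start: (A, Z) = (233, 92).
After α: (229, 90).
After α: (225, 88).
After β⁻: (225, 89).
After α: (221, 87).
Z = 87 is francium.

Fr-221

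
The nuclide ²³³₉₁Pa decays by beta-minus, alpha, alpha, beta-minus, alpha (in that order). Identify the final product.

Start: (A, Z) = (233, 91).
After β⁻: (233, 92).
After α: (229, 90).
After α: (225, 88).
After β⁻: (225, 89).
After α: (221, 87).
Z = 87 is francium.

Fr-221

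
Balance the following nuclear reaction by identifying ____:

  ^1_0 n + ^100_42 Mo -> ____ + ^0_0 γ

Conserve mass number: 1 + 100 = A + 0, so A = 101.
Conserve atomic number: 0 + 42 = Z + 0, so Z = 42.
Z = 42 is molybdenum, so the species is ^101_42 Mo.

Mo-101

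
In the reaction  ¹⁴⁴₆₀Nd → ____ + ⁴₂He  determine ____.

Conserve mass number: 144 = A + 4, so A = 140.
Conserve atomic number: 60 = Z + 2, so Z = 58.
Z = 58 is cerium, so the species is ¹⁴⁰₅₈Ce.

Ce-140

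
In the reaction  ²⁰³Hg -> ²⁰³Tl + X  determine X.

beta-minus particle

Conserve mass number: 203 = 203 + A, so A = 0.
Conserve atomic number: 80 = 81 + Z, so Z = -1.
A = 0 and Z = -1 is e⁻ — a beta-minus particle.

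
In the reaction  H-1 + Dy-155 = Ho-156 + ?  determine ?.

gamma ray

Conserve mass number: 1 + 155 = 156 + A, so A = 0.
Conserve atomic number: 1 + 66 = 67 + Z, so Z = 0.
A = 0 and Z = 0 is γ — a gamma ray.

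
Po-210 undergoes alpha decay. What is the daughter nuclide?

Pb-206

Alpha decay: mass number changes by -4, atomic number by -2.
A: 210 − 4 = 206; Z: 84 − 2 = 82.
Z = 82 is lead, so the daughter is Pb-206.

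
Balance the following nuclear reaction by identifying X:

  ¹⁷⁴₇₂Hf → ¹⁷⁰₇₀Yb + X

Conserve mass number: 174 = 170 + A, so A = 4.
Conserve atomic number: 72 = 70 + Z, so Z = 2.
A = 4 and Z = 2 is ⁴₂He — an alpha particle.

alpha particle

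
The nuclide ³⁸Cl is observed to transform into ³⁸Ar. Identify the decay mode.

ΔA = 38 − 38 = 0; ΔZ = 18 − 17 = +1.
A is unchanged and Z rises by 1 — a neutron has become a proton (β⁻ decay).

beta-minus decay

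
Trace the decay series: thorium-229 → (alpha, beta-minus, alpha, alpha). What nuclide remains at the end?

Start: (A, Z) = (229, 90).
After α: (225, 88).
After β⁻: (225, 89).
After α: (221, 87).
After α: (217, 85).
Z = 85 is astatine.

At-217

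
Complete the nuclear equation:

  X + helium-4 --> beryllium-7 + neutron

Conserve mass number: A + 4 = 7 + 1, so A = 4.
Conserve atomic number: Z + 2 = 4 + 0, so Z = 2.
A = 4 and Z = 2 is helium-4 — an alpha particle.

alpha particle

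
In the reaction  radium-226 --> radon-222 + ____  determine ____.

Conserve mass number: 226 = 222 + A, so A = 4.
Conserve atomic number: 88 = 86 + Z, so Z = 2.
A = 4 and Z = 2 is helium-4 — an alpha particle.

alpha particle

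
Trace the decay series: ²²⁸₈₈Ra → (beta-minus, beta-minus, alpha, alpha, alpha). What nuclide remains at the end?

Po-216

Start: (A, Z) = (228, 88).
After β⁻: (228, 89).
After β⁻: (228, 90).
After α: (224, 88).
After α: (220, 86).
After α: (216, 84).
Z = 84 is polonium.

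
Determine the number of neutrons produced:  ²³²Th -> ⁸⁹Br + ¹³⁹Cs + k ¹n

Conserve mass number: 232 = 89 + 139 + k, so k = 232 − 228 = 4.
Check atomic number: 90 = 35 + 55 + 0 = 90. ✓

4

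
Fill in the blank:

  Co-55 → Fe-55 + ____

positron

Conserve mass number: 55 = 55 + A, so A = 0.
Conserve atomic number: 27 = 26 + Z, so Z = 1.
A = 0 and Z = 1 is e⁺ — a positron.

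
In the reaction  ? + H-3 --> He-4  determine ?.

Conserve mass number: A + 3 = 4, so A = 1.
Conserve atomic number: Z + 1 = 2, so Z = 1.
A = 1 and Z = 1 is H-1 — a proton.

proton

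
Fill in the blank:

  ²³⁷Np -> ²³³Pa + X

alpha particle

Conserve mass number: 237 = 233 + A, so A = 4.
Conserve atomic number: 93 = 91 + Z, so Z = 2.
A = 4 and Z = 2 is ⁴He — an alpha particle.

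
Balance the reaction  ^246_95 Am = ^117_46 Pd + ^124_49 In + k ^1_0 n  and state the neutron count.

Conserve mass number: 246 = 117 + 124 + k, so k = 246 − 241 = 5.
Check atomic number: 95 = 46 + 49 + 0 = 95. ✓

5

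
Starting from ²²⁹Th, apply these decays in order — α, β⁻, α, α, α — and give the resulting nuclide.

Bi-213

Start: (A, Z) = (229, 90).
After α: (225, 88).
After β⁻: (225, 89).
After α: (221, 87).
After α: (217, 85).
After α: (213, 83).
Z = 83 is bismuth.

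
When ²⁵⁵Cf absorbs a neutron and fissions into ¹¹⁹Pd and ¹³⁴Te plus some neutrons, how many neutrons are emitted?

3

Conserve mass number: 256 = 119 + 134 + k, so k = 256 − 253 = 3.
Check atomic number: 98 = 46 + 52 + 0 = 98. ✓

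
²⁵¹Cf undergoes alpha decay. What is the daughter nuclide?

Alpha decay: mass number changes by -4, atomic number by -2.
A: 251 − 4 = 247; Z: 98 − 2 = 96.
Z = 96 is curium, so the daughter is ²⁴⁷Cm.

Cm-247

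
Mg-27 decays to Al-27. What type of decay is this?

beta-minus decay

ΔA = 27 − 27 = 0; ΔZ = 13 − 12 = +1.
A is unchanged and Z rises by 1 — a neutron has become a proton (β⁻ decay).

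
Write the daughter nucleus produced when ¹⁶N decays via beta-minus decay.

O-16

Beta-minus decay: mass number changes by +0, atomic number by +1.
A: 16 = 16; Z: 7 + 1 = 8.
Z = 8 is oxygen, so the daughter is ¹⁶O.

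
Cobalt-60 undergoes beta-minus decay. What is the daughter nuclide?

Ni-60

Beta-minus decay: mass number changes by +0, atomic number by +1.
A: 60 = 60; Z: 27 + 1 = 28.
Z = 28 is nickel, so the daughter is nickel-60.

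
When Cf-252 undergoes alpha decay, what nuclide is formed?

Alpha decay: mass number changes by -4, atomic number by -2.
A: 252 − 4 = 248; Z: 98 − 2 = 96.
Z = 96 is curium, so the daughter is Cm-248.

Cm-248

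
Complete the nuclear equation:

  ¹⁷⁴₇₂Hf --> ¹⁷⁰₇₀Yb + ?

alpha particle

Conserve mass number: 174 = 170 + A, so A = 4.
Conserve atomic number: 72 = 70 + Z, so Z = 2.
A = 4 and Z = 2 is ⁴₂He — an alpha particle.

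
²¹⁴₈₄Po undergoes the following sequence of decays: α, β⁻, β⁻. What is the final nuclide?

Po-210

Start: (A, Z) = (214, 84).
After α: (210, 82).
After β⁻: (210, 83).
After β⁻: (210, 84).
Z = 84 is polonium.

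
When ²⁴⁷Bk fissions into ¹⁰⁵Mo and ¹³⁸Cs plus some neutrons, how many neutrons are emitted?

4

Conserve mass number: 247 = 105 + 138 + k, so k = 247 − 243 = 4.
Check atomic number: 97 = 42 + 55 + 0 = 97. ✓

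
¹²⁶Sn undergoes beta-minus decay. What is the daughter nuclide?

Sb-126

Beta-minus decay: mass number changes by +0, atomic number by +1.
A: 126 = 126; Z: 50 + 1 = 51.
Z = 51 is antimony, so the daughter is ¹²⁶Sb.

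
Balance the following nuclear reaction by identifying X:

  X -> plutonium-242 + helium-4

Conserve mass number: A = 242 + 4, so A = 246.
Conserve atomic number: Z = 94 + 2, so Z = 96.
Z = 96 is curium, so the species is curium-246.

Cm-246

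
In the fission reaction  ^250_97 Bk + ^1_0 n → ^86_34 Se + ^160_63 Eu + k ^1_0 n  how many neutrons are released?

5

Conserve mass number: 251 = 86 + 160 + k, so k = 251 − 246 = 5.
Check atomic number: 97 = 34 + 63 + 0 = 97. ✓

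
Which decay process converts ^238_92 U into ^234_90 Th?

ΔA = 234 − 238 = -4; ΔZ = 90 − 92 = -2.
A drops by 4 and Z drops by 2 — the signature of alpha emission.

alpha decay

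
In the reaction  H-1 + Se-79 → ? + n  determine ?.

Br-79

Conserve mass number: 1 + 79 = A + 1, so A = 79.
Conserve atomic number: 1 + 34 = Z + 0, so Z = 35.
Z = 35 is bromine, so the species is Br-79.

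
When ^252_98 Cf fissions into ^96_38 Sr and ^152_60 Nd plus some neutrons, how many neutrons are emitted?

4

Conserve mass number: 252 = 96 + 152 + k, so k = 252 − 248 = 4.
Check atomic number: 98 = 38 + 60 + 0 = 98. ✓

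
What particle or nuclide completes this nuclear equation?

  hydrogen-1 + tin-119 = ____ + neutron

Conserve mass number: 1 + 119 = A + 1, so A = 119.
Conserve atomic number: 1 + 50 = Z + 0, so Z = 51.
Z = 51 is antimony, so the species is antimony-119.

Sb-119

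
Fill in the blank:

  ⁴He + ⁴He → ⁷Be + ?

neutron

Conserve mass number: 4 + 4 = 7 + A, so A = 1.
Conserve atomic number: 2 + 2 = 4 + Z, so Z = 0.
A = 1 and Z = 0 is ¹n — a neutron.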